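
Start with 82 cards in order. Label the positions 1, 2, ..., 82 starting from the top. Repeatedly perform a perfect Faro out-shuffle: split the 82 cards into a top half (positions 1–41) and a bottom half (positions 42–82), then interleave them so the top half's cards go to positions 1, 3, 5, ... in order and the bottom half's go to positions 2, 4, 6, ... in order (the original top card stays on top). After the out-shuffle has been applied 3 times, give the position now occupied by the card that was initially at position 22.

Track the card's position through each out-shuffle:
22 → 43 → 4 → 7

7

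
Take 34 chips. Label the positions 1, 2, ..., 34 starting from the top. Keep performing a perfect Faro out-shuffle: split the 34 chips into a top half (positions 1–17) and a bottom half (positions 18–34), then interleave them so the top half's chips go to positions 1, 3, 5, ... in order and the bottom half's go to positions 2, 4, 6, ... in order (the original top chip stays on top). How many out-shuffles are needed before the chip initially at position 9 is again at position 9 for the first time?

10

Follow position 9 under repeated out-shuffles:
9 → 17 → 33 → 32 → 30 → 26 → 18 → 2 → 3 → 5 → 9
It first returns after 10 out-shuffles.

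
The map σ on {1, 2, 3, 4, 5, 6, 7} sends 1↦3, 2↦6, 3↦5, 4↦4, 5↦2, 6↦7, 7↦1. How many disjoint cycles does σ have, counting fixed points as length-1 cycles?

2

Cycle decomposition: (1 3 5 2 6 7) (4).
2 cycles.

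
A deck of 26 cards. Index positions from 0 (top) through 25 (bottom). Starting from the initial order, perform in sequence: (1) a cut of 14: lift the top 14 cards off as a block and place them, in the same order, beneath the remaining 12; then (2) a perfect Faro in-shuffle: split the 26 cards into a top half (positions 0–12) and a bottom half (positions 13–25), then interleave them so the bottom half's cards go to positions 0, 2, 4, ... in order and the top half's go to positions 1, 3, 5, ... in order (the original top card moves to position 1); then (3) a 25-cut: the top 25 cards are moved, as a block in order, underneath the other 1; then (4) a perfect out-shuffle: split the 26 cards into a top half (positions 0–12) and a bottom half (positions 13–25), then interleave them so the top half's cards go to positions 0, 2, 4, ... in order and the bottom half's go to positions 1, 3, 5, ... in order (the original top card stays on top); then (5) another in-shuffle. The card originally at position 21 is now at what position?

Track the card from position 21 forward through each operation:
  after op 1 (cut 14): 21 → 7
  after op 2 (in-shuffle): 7 → 15
  after op 3 (cut 25): 15 → 16
  after op 4 (out-shuffle): 16 → 7
  after op 5 (in-shuffle): 7 → 15

15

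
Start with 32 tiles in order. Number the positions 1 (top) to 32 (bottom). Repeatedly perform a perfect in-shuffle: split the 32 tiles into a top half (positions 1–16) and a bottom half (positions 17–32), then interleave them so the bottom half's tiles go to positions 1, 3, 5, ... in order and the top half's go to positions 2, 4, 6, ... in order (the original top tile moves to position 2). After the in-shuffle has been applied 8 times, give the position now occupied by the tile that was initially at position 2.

Track the tile's position through each in-shuffle:
2 → 4 → 8 → 16 → 32 → 31 → 29 → 25 → 17

17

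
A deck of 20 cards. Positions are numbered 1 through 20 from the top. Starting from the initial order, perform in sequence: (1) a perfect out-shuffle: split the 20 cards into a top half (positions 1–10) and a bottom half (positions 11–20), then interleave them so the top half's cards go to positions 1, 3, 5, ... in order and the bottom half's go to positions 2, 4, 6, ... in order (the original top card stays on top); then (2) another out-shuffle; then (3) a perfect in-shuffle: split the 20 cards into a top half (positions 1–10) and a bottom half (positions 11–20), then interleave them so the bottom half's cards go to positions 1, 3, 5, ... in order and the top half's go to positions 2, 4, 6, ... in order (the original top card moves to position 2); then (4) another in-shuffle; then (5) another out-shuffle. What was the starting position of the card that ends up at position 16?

Undo the operations in reverse order, starting from position 16:
  undo op 5 (out-shuffle, from bottom half): 16 ← 18
  undo op 4 (in-shuffle, from top half): 18 ← 9
  undo op 3 (in-shuffle, from bottom half): 9 ← 15
  undo op 2 (out-shuffle, from top half): 15 ← 8
  undo op 1 (out-shuffle, from bottom half): 8 ← 14
So the card at position 16 came from original position 14.

14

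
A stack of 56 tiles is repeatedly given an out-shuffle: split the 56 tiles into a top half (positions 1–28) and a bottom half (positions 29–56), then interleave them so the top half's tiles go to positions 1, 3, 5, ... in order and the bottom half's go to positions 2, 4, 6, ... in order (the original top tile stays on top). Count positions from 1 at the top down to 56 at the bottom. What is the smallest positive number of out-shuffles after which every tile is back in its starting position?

20

The out-shuffle permutes the 56 positions with cycle lengths [1, 1, 4, 10, 20, 20].
Every tile is home exactly when every cycle has completed a whole number of laps, i.e. after lcm(1, 4, 10, 20) = 20 out-shuffles.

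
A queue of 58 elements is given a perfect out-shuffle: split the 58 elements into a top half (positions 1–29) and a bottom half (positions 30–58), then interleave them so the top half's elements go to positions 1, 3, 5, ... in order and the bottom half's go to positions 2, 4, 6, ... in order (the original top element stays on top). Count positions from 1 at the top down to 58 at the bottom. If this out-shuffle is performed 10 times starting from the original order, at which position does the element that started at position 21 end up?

18

Track the element's position through each out-shuffle:
21 → 41 → 24 → 47 → 36 → 14 → 27 → 53 → 48 → 38 → 18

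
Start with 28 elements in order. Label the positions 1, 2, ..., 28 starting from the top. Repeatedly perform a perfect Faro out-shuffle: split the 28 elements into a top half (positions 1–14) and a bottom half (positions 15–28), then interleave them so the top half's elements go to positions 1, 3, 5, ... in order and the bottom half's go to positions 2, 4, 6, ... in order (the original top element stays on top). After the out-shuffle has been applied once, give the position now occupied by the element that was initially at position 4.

Track the element's position through each out-shuffle:
4 → 7

7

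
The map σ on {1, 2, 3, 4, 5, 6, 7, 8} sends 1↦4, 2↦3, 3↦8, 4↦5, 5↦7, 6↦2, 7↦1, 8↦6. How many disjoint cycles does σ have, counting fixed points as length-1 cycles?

2

Cycle decomposition: (1 4 5 7) (2 3 8 6).
2 cycles.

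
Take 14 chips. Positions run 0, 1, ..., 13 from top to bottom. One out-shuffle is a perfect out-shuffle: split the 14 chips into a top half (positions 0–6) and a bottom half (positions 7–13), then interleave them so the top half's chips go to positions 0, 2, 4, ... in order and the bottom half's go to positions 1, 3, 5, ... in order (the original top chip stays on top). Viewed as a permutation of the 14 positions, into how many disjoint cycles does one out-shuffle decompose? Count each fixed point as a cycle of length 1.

Trace each unvisited position around until it returns:
(0) (1 2 4 8 3 6 ... len 12) (13)
3 cycles in total.

3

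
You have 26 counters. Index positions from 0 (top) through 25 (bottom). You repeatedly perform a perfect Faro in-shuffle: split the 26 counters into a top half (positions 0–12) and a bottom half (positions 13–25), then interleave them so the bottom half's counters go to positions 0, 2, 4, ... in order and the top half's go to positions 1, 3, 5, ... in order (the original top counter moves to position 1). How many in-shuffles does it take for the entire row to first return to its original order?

18

The in-shuffle permutes the 26 positions with cycle lengths [2, 6, 18].
Every counter is home exactly when every cycle has completed a whole number of laps, i.e. after lcm(2, 6, 18) = 18 in-shuffles.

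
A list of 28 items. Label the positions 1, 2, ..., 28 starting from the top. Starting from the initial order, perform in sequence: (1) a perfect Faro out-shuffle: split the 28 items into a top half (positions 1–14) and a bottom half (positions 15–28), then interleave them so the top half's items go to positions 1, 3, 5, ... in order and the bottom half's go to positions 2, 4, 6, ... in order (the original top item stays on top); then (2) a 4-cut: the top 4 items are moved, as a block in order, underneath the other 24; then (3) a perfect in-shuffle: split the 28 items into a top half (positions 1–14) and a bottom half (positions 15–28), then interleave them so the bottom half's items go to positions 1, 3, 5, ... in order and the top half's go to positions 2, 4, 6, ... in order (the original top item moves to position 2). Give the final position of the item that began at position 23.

Track the item from position 23 forward through each operation:
  after op 1 (out-shuffle): 23 → 18
  after op 2 (cut 4): 18 → 14
  after op 3 (in-shuffle): 14 → 28

28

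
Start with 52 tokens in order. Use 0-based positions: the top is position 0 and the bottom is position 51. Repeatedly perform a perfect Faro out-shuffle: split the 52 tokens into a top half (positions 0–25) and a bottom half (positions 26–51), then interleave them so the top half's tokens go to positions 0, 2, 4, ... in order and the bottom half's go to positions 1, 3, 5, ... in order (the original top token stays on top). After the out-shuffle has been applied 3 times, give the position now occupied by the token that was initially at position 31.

Track the token's position through each out-shuffle:
31 → 11 → 22 → 44

44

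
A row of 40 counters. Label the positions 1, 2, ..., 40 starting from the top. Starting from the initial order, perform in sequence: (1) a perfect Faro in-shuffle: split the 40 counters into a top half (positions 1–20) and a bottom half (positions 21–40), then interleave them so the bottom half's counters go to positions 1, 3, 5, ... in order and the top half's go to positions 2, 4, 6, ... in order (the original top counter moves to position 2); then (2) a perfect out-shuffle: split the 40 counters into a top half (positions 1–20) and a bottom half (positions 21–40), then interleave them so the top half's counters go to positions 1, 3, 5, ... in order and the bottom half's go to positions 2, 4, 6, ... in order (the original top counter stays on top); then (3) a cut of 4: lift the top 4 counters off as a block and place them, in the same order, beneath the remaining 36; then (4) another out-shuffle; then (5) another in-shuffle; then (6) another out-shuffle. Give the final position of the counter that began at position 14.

9

Track the counter from position 14 forward through each operation:
  after op 1 (in-shuffle): 14 → 28
  after op 2 (out-shuffle): 28 → 16
  after op 3 (cut 4): 16 → 12
  after op 4 (out-shuffle): 12 → 23
  after op 5 (in-shuffle): 23 → 5
  after op 6 (out-shuffle): 5 → 9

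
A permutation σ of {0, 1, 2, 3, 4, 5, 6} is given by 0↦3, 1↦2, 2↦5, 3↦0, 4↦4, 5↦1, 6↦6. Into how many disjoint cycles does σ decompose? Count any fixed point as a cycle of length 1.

Cycle decomposition: (0 3) (1 2 5) (4) (6).
4 cycles.

4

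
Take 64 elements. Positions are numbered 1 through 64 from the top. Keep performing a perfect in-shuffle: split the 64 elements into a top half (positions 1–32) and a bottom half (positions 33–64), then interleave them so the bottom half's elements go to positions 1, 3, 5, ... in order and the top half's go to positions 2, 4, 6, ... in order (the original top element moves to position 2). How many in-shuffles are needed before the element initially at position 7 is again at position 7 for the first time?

12

Follow position 7 under repeated in-shuffles:
7 → 14 → 28 → 56 → 47 → 29 → 58 → 51 → 37 → 9 → 18 → 36 → 7
It first returns after 12 in-shuffles.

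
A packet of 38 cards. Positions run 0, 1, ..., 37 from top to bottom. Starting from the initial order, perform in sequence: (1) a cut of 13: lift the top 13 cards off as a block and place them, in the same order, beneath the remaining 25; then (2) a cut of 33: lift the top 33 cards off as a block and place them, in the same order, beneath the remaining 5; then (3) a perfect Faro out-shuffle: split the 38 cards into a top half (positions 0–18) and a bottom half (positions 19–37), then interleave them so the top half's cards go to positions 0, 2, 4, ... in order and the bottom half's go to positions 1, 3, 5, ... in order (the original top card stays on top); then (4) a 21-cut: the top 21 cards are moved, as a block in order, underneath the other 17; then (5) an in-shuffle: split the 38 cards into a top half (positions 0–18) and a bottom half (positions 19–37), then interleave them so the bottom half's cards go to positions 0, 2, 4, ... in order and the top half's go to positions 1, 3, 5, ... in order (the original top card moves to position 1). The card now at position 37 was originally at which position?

27

Undo the operations in reverse order, starting from position 37:
  undo op 5 (in-shuffle, from top half): 37 ← 18
  undo op 4 (cut 21): 18 ← 1
  undo op 3 (out-shuffle, from bottom half): 1 ← 19
  undo op 2 (cut 33): 19 ← 14
  undo op 1 (cut 13): 14 ← 27
So the card at position 37 came from original position 27.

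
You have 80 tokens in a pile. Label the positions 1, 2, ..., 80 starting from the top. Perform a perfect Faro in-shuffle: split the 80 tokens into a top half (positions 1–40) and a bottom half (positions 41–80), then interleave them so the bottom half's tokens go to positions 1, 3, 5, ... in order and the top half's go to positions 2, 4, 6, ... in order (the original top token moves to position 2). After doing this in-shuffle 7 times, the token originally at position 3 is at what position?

Track the token's position through each in-shuffle:
3 → 6 → 12 → 24 → 48 → 15 → 30 → 60

60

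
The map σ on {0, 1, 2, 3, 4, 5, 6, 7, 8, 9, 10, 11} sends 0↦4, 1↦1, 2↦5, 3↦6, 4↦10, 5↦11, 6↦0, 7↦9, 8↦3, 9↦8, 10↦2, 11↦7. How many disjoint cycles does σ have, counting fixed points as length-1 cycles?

2

Cycle decomposition: (0 4 10 2 5 11 7 9 8 3 6) (1).
2 cycles.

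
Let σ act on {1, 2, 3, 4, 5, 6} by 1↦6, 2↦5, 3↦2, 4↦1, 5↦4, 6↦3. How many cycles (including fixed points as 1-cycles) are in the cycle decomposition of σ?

Cycle decomposition: (1 6 3 2 5 4).
1 cycle.

1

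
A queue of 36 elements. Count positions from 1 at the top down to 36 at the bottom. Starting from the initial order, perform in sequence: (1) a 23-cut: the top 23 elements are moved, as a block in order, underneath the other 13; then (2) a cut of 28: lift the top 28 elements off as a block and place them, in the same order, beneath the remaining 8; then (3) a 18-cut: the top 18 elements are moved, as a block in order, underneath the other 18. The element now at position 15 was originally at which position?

Undo the operations in reverse order, starting from position 15:
  undo op 3 (cut 18): 15 ← 33
  undo op 2 (cut 28): 33 ← 25
  undo op 1 (cut 23): 25 ← 12
So the element at position 15 came from original position 12.

12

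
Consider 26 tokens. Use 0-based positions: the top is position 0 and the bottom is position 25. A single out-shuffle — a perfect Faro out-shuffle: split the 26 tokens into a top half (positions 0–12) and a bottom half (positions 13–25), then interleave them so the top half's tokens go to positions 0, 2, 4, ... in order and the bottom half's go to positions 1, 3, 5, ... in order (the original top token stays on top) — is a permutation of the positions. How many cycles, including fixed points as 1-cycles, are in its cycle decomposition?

Trace each unvisited position around until it returns:
(0) (1 2 4 8 16 7 ... len 20) (5 10 20 15) (25)
4 cycles in total.

4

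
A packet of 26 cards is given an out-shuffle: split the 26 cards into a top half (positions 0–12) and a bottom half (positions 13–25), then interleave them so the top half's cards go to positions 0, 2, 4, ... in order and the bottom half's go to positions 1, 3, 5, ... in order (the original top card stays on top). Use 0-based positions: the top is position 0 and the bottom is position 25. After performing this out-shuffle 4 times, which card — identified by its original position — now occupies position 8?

Work backwards from position 8, undoing one out-shuffle at a time:
8 ← 4 ← 2 ← 1 ← 13
So the card now at position 8 started at position 13.

13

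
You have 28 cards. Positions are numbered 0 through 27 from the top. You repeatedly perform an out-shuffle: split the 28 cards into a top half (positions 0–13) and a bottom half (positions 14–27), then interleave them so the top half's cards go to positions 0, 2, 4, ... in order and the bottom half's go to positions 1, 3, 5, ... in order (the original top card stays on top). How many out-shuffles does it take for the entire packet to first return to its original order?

18

The out-shuffle permutes the 28 positions with cycle lengths [1, 1, 2, 6, 18].
Every card is home exactly when every cycle has completed a whole number of laps, i.e. after lcm(1, 2, 6, 18) = 18 out-shuffles.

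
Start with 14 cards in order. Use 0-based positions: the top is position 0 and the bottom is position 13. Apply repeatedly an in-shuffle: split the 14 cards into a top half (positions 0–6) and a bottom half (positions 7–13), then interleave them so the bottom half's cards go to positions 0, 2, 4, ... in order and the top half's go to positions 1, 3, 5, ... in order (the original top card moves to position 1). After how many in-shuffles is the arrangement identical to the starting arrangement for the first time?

The in-shuffle permutes the 14 positions with cycle lengths [2, 4, 4, 4].
Every card is home exactly when every cycle has completed a whole number of laps, i.e. after lcm(2, 4) = 4 in-shuffles.

4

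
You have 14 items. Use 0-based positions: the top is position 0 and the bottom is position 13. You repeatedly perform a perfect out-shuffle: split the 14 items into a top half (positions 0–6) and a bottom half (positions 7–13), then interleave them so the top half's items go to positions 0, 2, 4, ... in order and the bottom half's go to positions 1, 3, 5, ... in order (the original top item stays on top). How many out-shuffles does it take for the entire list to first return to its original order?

12

The out-shuffle permutes the 14 positions with cycle lengths [1, 1, 12].
Every item is home exactly when every cycle has completed a whole number of laps, i.e. after lcm(1, 12) = 12 out-shuffles.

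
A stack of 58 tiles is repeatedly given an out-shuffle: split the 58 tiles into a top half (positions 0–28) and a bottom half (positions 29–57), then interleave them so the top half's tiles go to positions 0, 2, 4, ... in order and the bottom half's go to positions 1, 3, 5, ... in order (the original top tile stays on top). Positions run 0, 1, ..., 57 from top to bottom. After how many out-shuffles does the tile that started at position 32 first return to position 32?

18

Follow position 32 under repeated out-shuffles:
32 → 7 → 14 → 28 → 56 → 55 → 53 → 49 → 41 → 25 → 50 → 43 → 29 → 1 → 2 → 4 → 8 → 16 → 32
It first returns after 18 out-shuffles.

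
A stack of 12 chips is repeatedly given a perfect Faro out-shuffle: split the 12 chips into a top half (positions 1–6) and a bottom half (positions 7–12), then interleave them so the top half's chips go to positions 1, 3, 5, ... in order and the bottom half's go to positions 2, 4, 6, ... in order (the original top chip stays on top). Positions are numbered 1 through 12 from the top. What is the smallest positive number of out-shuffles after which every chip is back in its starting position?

10

The out-shuffle permutes the 12 positions with cycle lengths [1, 1, 10].
Every chip is home exactly when every cycle has completed a whole number of laps, i.e. after lcm(1, 10) = 10 out-shuffles.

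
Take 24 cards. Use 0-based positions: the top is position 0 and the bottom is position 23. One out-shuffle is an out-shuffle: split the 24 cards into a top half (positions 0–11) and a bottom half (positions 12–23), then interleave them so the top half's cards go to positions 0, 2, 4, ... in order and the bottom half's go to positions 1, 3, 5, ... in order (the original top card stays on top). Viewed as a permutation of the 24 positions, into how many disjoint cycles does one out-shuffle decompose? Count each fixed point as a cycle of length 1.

4

Trace each unvisited position around until it returns:
(0) (1 2 4 8 16 9 ... len 11) (5 10 20 17 11 22 ... len 11) (23)
4 cycles in total.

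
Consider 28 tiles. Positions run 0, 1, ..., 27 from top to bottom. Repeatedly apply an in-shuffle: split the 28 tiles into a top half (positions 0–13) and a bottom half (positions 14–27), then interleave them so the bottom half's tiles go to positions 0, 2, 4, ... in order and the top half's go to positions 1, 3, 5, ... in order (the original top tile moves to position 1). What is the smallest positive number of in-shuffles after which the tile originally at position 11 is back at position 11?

Follow position 11 under repeated in-shuffles:
11 → 23 → 18 → 8 → 17 → 6 → 13 → 27 → ... → 11 (length 28)
It first returns after 28 in-shuffles.

28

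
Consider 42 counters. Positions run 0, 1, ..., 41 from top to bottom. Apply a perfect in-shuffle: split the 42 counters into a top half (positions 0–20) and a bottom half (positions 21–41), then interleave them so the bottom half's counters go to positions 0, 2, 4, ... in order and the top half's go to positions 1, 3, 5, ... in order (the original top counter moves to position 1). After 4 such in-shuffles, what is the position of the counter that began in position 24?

12

Track the counter's position through each in-shuffle:
24 → 6 → 13 → 27 → 12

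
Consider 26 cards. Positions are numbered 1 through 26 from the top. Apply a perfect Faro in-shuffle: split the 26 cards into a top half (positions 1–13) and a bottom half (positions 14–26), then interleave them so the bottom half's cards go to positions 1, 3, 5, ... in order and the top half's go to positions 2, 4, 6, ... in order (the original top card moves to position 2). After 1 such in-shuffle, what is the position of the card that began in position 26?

25

Track the card's position through each in-shuffle:
26 → 25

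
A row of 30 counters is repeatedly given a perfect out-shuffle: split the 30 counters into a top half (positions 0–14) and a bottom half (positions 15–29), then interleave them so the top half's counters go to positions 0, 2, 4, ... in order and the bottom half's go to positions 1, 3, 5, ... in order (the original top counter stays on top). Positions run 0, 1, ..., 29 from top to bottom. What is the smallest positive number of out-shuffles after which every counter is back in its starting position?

28

The out-shuffle permutes the 30 positions with cycle lengths [1, 1, 28].
Every counter is home exactly when every cycle has completed a whole number of laps, i.e. after lcm(1, 28) = 28 out-shuffles.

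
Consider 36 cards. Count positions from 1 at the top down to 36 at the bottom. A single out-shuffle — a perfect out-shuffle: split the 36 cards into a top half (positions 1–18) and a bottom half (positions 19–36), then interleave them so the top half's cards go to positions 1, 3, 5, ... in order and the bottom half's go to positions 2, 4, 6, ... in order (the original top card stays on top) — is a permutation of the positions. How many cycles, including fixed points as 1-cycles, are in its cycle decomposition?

7

Trace each unvisited position around until it returns:
(1) (2 3 5 9 17 33 ... len 12) (4 7 13 25 14 27 ... len 12) (6 11 21) (8 15 29 22) (16 31 26) (36)
7 cycles in total.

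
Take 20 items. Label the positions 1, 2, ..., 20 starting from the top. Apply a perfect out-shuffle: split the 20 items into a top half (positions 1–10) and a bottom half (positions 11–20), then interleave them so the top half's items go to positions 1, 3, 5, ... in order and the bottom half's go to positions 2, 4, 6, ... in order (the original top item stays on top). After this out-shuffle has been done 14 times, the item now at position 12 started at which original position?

6

Work backwards from position 12, undoing one out-shuffle at a time:
12 ← 16 ← 18 ← 19 ← 10 ← ... ← 6 (14 steps).
So the item now at position 12 started at position 6.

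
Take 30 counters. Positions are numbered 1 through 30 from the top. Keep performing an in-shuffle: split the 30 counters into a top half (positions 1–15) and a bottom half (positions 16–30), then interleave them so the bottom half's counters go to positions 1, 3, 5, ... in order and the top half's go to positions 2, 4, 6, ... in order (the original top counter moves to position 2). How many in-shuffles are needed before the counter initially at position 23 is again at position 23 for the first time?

Follow position 23 under repeated in-shuffles:
23 → 15 → 30 → 29 → 27 → 23
It first returns after 5 in-shuffles.

5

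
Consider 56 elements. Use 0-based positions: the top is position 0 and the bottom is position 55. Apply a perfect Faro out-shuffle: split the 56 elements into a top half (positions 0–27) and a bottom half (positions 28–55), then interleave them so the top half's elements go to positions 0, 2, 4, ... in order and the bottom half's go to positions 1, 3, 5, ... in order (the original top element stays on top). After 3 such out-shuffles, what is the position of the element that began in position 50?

Track the element's position through each out-shuffle:
50 → 45 → 35 → 15

15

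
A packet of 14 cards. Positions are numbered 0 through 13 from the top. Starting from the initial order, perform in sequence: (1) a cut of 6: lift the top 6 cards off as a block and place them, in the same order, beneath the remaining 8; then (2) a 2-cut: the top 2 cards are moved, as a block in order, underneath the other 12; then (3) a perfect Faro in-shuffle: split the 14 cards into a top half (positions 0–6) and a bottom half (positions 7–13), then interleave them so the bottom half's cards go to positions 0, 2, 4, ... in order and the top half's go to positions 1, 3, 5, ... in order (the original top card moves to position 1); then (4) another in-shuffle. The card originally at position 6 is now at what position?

Track the card from position 6 forward through each operation:
  after op 1 (cut 6): 6 → 0
  after op 2 (cut 2): 0 → 12
  after op 3 (in-shuffle): 12 → 10
  after op 4 (in-shuffle): 10 → 6

6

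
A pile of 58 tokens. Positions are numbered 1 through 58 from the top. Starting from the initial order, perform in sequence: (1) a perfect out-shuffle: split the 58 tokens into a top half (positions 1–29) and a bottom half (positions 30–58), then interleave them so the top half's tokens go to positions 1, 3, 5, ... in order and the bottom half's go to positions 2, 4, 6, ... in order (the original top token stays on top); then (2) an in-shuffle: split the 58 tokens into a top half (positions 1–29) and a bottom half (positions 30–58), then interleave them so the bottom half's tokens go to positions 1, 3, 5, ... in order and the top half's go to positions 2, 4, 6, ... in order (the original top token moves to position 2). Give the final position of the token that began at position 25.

39

Track the token from position 25 forward through each operation:
  after op 1 (out-shuffle): 25 → 49
  after op 2 (in-shuffle): 49 → 39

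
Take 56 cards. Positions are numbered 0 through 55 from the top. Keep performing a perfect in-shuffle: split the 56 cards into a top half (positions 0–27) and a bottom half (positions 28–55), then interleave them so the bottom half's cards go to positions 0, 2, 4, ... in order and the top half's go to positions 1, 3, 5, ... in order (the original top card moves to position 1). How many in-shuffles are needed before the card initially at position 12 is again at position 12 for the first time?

Follow position 12 under repeated in-shuffles:
12 → 25 → 51 → 46 → 36 → 16 → 33 → 10 → 21 → 43 → 30 → 4 → 9 → 19 → 39 → 22 → 45 → 34 → 12
It first returns after 18 in-shuffles.

18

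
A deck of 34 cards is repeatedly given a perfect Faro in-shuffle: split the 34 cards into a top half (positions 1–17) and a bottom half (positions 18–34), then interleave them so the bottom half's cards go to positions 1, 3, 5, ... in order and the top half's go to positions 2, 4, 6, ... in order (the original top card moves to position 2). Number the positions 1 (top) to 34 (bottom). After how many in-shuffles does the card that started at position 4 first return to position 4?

Follow position 4 under repeated in-shuffles:
4 → 8 → 16 → 32 → 29 → 23 → 11 → 22 → 9 → 18 → 1 → 2 → 4
It first returns after 12 in-shuffles.

12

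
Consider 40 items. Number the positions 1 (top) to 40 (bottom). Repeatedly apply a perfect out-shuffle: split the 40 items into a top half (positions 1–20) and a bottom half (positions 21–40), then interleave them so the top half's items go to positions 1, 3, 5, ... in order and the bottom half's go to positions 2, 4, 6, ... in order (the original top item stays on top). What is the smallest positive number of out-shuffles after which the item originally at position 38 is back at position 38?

Follow position 38 under repeated out-shuffles:
38 → 36 → 32 → 24 → 8 → 15 → 29 → 18 → 35 → 30 → 20 → 39 → 38
It first returns after 12 out-shuffles.

12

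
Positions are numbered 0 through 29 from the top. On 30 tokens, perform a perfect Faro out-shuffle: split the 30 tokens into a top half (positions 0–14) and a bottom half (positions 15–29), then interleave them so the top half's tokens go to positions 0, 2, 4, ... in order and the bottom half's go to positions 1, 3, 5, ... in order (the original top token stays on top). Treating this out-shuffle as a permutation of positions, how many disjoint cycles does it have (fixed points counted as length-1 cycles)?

3

Trace each unvisited position around until it returns:
(0) (1 2 4 8 16 3 ... len 28) (29)
3 cycles in total.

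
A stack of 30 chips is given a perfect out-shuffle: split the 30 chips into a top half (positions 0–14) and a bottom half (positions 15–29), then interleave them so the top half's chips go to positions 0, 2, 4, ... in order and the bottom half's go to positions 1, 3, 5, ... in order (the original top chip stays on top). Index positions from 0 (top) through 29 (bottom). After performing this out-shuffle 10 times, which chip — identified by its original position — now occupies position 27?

3

Work backwards from position 27, undoing one out-shuffle at a time:
27 ← 28 ← 14 ← 7 ← 18 ← 9 ← 19 ← 24 ← 12 ← 6 ← 3
So the chip now at position 27 started at position 3.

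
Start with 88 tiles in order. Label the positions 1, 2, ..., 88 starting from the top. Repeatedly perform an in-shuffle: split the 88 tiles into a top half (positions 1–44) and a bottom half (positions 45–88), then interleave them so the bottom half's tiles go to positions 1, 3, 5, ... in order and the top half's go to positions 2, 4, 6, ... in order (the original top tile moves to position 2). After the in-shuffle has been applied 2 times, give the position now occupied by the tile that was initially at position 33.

43

Track the tile's position through each in-shuffle:
33 → 66 → 43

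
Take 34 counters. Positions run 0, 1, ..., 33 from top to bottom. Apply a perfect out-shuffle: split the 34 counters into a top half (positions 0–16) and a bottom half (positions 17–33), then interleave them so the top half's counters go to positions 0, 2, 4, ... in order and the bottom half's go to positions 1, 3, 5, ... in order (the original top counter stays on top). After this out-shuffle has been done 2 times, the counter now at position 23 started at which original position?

14

Work backwards from position 23, undoing one out-shuffle at a time:
23 ← 28 ← 14
So the counter now at position 23 started at position 14.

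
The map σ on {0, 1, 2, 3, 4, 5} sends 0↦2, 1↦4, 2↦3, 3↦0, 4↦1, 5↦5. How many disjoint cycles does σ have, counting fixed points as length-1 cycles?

3

Cycle decomposition: (0 2 3) (1 4) (5).
3 cycles.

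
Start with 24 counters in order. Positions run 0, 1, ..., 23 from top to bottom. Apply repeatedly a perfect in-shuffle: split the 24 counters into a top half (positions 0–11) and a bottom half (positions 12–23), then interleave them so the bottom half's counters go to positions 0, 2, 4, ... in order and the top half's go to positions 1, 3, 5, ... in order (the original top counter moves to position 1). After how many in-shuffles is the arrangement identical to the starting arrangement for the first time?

20

The in-shuffle permutes the 24 positions with cycle lengths [4, 20].
Every counter is home exactly when every cycle has completed a whole number of laps, i.e. after lcm(4, 20) = 20 in-shuffles.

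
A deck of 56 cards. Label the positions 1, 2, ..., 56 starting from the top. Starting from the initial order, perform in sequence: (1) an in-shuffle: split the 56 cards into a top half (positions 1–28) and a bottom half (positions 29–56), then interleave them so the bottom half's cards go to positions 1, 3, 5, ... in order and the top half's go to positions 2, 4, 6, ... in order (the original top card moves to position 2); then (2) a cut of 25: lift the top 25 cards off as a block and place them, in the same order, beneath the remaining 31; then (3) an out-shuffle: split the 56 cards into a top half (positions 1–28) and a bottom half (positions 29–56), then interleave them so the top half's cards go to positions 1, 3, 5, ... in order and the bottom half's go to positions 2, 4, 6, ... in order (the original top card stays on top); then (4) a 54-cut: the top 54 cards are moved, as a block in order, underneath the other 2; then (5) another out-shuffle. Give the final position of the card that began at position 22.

22

Track the card from position 22 forward through each operation:
  after op 1 (in-shuffle): 22 → 44
  after op 2 (cut 25): 44 → 19
  after op 3 (out-shuffle): 19 → 37
  after op 4 (cut 54): 37 → 39
  after op 5 (out-shuffle): 39 → 22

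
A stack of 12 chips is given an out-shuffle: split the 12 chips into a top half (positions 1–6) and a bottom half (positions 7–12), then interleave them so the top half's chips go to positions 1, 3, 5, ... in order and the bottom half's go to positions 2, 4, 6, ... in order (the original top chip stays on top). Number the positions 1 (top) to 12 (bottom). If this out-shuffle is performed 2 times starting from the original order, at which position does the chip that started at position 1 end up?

Position 1 is a fixed point of every out-shuffle, so the chip never moves.

1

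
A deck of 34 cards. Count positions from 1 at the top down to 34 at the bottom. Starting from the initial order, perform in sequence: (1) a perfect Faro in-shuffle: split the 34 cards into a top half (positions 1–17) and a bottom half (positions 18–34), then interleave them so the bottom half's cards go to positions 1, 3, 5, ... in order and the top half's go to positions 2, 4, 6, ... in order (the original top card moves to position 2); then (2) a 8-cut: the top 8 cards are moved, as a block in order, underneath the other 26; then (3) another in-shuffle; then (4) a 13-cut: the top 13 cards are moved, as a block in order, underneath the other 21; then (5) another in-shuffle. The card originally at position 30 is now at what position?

7

Track the card from position 30 forward through each operation:
  after op 1 (in-shuffle): 30 → 25
  after op 2 (cut 8): 25 → 17
  after op 3 (in-shuffle): 17 → 34
  after op 4 (cut 13): 34 → 21
  after op 5 (in-shuffle): 21 → 7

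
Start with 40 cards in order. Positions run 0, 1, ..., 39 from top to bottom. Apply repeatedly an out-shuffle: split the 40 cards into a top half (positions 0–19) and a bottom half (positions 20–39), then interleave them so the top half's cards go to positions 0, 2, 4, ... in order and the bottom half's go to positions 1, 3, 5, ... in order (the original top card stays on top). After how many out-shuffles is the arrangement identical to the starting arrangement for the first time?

12

The out-shuffle permutes the 40 positions with cycle lengths [1, 1, 2, 12, 12, 12].
Every card is home exactly when every cycle has completed a whole number of laps, i.e. after lcm(1, 2, 12) = 12 out-shuffles.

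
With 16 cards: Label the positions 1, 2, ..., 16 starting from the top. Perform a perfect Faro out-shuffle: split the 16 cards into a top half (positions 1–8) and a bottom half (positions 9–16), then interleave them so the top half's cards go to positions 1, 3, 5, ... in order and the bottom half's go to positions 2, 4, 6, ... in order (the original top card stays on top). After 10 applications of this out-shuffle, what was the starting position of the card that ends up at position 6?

Work backwards from position 6, undoing one out-shuffle at a time:
6 ← 11 ← 6 ← 11 ← 6 ← 11 ← 6 ← 11 ← 6 ← 11 ← 6
So the card now at position 6 started at position 6.

6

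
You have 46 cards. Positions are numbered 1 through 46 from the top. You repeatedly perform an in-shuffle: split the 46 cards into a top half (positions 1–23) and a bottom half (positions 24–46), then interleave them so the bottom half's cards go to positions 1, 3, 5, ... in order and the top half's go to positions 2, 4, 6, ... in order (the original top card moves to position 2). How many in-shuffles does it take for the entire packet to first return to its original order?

23

The in-shuffle permutes the 46 positions with cycle lengths [23, 23].
Every card is home exactly when every cycle has completed a whole number of laps, i.e. after lcm(23) = 23 in-shuffles.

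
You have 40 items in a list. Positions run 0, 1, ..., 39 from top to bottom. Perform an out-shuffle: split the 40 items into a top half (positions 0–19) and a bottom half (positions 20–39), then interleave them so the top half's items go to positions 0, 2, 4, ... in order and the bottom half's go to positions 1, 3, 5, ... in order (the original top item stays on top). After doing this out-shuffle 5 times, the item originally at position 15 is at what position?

Track the item's position through each out-shuffle:
15 → 30 → 21 → 3 → 6 → 12

12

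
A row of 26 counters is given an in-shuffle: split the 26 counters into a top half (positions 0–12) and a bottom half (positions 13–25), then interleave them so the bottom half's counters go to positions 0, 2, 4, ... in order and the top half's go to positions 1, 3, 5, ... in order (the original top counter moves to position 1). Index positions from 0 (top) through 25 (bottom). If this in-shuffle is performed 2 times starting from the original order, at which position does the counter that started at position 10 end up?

Track the counter's position through each in-shuffle:
10 → 21 → 16

16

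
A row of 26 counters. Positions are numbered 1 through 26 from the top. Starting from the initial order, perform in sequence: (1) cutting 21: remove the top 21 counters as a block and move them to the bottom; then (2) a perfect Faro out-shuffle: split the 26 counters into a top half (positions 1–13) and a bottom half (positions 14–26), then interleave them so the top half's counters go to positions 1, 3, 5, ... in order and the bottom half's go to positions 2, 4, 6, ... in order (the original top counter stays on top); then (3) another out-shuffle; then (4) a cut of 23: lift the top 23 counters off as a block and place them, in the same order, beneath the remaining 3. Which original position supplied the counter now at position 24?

Undo the operations in reverse order, starting from position 24:
  undo op 4 (cut 23): 24 ← 21
  undo op 3 (out-shuffle, from top half): 21 ← 11
  undo op 2 (out-shuffle, from top half): 11 ← 6
  undo op 1 (cut 21): 6 ← 1
So the counter at position 24 came from original position 1.

1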